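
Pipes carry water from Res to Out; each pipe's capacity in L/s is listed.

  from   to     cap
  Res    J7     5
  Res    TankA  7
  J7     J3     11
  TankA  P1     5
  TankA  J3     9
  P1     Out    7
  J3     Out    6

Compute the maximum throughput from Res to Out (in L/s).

Augment Res→J7→J3→Out: bottleneck 5, flow now 5.
Augment Res→TankA→P1→Out: bottleneck 5, flow now 10.
Augment Res→TankA→J3→Out: bottleneck 1, flow now 11.
No augmenting path remains; maximum flow = 11.
In the residual graph, reachable from Res: {Res, J7, TankA, J3}.
Min-cut edges: TankA→P1 (5), J3→Out (6); capacity 5 + 6 = 11.
This cut is saturated, so no flow can exceed 11.

11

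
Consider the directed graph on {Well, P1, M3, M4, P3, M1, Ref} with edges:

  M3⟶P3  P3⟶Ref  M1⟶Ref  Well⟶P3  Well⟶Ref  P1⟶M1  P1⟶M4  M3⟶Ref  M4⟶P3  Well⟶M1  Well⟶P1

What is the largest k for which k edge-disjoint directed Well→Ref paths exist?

Assign every edge capacity 1; by Menger, the answer equals the max flow.
Path Well→Ref (+1); total 1.
Path Well→P3→Ref (+1); total 2.
Path Well→M1→Ref (+1); total 3.
No residual Well→Ref path; max flow = 3.
Certifying cut of size 3: {M1→Ref, P3→Ref, Well→Ref}.

3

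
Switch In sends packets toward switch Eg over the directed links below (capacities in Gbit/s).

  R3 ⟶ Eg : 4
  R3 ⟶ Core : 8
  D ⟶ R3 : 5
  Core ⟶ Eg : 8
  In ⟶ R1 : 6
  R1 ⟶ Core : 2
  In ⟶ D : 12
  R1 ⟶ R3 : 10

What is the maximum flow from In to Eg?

Augment In→D→R3→Eg: bottleneck 4, flow now 4.
Augment In→R1→Core→Eg: bottleneck 2, flow now 6.
Augment In→D→R3→Core→Eg: bottleneck 1, flow now 7.
Augment In→R1→R3→Core→Eg: bottleneck 4, flow now 11.
No augmenting path remains; maximum flow = 11.
In the residual graph, reachable from In: {In, D}.
Min-cut edges: In→R1 (6), D→R3 (5); capacity 6 + 5 = 11.
This cut is saturated, so no flow can exceed 11.

11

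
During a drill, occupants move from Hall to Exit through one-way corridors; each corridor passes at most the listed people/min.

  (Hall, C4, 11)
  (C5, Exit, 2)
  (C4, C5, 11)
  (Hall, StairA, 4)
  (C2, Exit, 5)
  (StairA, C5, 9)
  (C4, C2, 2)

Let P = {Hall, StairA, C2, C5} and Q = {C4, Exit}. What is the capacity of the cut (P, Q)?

18

Edges leaving {Hall, StairA, C2, C5}: Hall→C4 (11), C2→Exit (5), C5→Exit (2).
Cut capacity = 11 + 5 + 2 = 18.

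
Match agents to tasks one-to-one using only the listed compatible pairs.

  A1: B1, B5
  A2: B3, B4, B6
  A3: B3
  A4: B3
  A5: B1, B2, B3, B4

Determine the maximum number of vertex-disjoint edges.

Unit-capacity flow: source→left, listed edges, right→sink; max matching = max flow.
Augmenting path A1→B1 (+1); matched 1.
Augmenting path A2→B3 (+1); matched 2.
Augmenting path A5→B2 (+1); matched 3.
Augmenting path A3→B3→A2→B4 (+1); matched 4.
No augmenting path remains; maximum matching = 4.
König certificate: {A1, A2, A5, B3} is a vertex cover of size 4 (every listed pair touches it), so no matching can be larger.

4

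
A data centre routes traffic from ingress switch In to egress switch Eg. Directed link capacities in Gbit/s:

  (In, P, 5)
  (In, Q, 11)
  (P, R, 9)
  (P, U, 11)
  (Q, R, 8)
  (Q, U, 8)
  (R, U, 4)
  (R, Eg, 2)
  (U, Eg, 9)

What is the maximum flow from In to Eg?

11

Augment In→P→R→Eg: bottleneck 2, flow now 2.
Augment In→P→U→Eg: bottleneck 3, flow now 5.
Augment In→Q→U→Eg: bottleneck 6, flow now 11.
No augmenting path remains; maximum flow = 11.
In the residual graph, reachable from In: {In, P, Q, R, U}.
Min-cut edges: R→Eg (2), U→Eg (9); capacity 2 + 9 = 11.
This cut is saturated, so no flow can exceed 11.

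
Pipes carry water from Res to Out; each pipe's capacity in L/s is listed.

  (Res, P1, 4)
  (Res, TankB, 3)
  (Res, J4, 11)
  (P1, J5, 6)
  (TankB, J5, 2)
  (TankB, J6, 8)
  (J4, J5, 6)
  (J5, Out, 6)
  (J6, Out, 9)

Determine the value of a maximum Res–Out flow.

Augment Res→P1→J5→Out: bottleneck 4, flow now 4.
Augment Res→TankB→J5→Out: bottleneck 2, flow now 6.
Augment Res→TankB→J6→Out: bottleneck 1, flow now 7.
Augment Res→J4→J5→TankB→J6→Out: bottleneck 2, flow now 9. (uses reverse residual edge)
No augmenting path remains; maximum flow = 9.
In the residual graph, reachable from Res: {Res, P1, J4, J5}.
Min-cut edges: Res→TankB (3), J5→Out (6); capacity 3 + 6 = 9.
This cut is saturated, so no flow can exceed 9.

9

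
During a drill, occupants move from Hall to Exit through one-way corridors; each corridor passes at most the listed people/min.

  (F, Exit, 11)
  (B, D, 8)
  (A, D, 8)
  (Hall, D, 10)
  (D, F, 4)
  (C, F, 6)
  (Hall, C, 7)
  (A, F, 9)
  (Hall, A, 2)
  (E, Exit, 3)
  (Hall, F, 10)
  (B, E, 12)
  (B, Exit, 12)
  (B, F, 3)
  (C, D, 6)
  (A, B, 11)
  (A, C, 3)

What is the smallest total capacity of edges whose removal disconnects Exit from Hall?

Augment Hall→F→Exit: bottleneck 10, flow now 10.
Augment Hall→A→B→Exit: bottleneck 2, flow now 12.
Augment Hall→C→F→Exit: bottleneck 1, flow now 13.
No augmenting path remains; maximum flow = 13.
By max-flow min-cut, the minimum cut capacity equals the max flow.
In the residual graph, reachable from Hall: {Hall, C, D, F}.
Min-cut edges: Hall→A (2), F→Exit (11); capacity 2 + 11 = 13.

13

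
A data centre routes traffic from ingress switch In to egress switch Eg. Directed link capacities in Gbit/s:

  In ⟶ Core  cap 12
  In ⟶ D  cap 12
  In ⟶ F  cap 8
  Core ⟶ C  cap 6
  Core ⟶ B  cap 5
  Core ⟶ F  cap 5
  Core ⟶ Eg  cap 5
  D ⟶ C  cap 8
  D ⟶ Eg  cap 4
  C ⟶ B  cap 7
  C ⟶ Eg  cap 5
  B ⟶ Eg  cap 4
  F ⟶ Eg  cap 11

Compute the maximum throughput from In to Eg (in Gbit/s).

29

Augment In→Core→Eg: bottleneck 5, flow now 5.
Augment In→D→Eg: bottleneck 4, flow now 9.
Augment In→F→Eg: bottleneck 8, flow now 17.
Augment In→Core→C→Eg: bottleneck 5, flow now 22.
Augment In→Core→B→Eg: bottleneck 2, flow now 24.
Augment In→D→C→B→Eg: bottleneck 2, flow now 26.
Augment In→D→C→Core→F→Eg: bottleneck 3, flow now 29. (uses reverse residual edge)
No augmenting path remains; maximum flow = 29.
In the residual graph, reachable from In: {In, Core, D, C, B, F}.
Min-cut edges: Core→Eg (5), D→Eg (4), C→Eg (5), B→Eg (4), F→Eg (11); capacity 5 + 4 + 5 + 4 + 11 = 29.
This cut is saturated, so no flow can exceed 29.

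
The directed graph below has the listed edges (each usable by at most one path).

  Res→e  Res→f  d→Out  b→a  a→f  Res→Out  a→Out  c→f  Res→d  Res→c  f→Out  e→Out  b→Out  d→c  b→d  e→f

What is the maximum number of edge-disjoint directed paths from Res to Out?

4

Assign every edge capacity 1; by Menger, the answer equals the max flow.
Path Res→Out (+1); total 1.
Path Res→d→Out (+1); total 2.
Path Res→e→Out (+1); total 3.
Path Res→f→Out (+1); total 4.
No residual Res→Out path; max flow = 4.
Certifying cut of size 4: {Res→Out, Res→d, Res→e, f→Out}.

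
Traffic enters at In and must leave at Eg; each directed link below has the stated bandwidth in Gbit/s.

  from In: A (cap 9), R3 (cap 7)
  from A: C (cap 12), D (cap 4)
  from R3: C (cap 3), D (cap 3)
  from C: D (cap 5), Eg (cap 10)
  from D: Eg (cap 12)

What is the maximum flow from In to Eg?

Augment In→A→C→Eg: bottleneck 9, flow now 9.
Augment In→R3→C→Eg: bottleneck 1, flow now 10.
Augment In→R3→D→Eg: bottleneck 3, flow now 13.
Augment In→R3→C→D→Eg: bottleneck 2, flow now 15.
No augmenting path remains; maximum flow = 15.
In the residual graph, reachable from In: {In, R3}.
Min-cut edges: In→A (9), R3→C (3), R3→D (3); capacity 9 + 3 + 3 = 15.
This cut is saturated, so no flow can exceed 15.

15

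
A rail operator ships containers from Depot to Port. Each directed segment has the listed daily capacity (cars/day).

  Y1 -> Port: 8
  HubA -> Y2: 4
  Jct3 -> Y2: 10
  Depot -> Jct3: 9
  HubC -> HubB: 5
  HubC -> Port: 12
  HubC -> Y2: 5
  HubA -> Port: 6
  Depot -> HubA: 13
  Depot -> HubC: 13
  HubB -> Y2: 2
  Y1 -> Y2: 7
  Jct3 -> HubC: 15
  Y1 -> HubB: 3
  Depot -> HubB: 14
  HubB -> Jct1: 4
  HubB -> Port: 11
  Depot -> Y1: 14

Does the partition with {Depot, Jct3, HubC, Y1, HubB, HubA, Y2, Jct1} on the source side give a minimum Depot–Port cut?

Yes — it is a minimum cut (capacity 37).

Given cut capacity: 12 + 8 + 11 + 6 = 37.
Augment Depot→HubC→Port: bottleneck 12, flow now 12.
Augment Depot→Y1→Port: bottleneck 8, flow now 20.
Augment Depot→HubB→Port: bottleneck 11, flow now 31.
Augment Depot→HubA→Port: bottleneck 6, flow now 37.
No augmenting path remains; maximum flow = 37.
Cut capacity 37 equals the max flow, so it is a minimum cut.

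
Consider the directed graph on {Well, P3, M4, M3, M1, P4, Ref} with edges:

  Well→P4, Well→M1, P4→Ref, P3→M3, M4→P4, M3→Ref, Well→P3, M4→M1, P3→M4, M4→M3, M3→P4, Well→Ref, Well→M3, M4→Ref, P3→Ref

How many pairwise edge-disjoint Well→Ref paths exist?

Assign every edge capacity 1; by Menger, the answer equals the max flow.
Path Well→Ref (+1); total 1.
Path Well→P3→Ref (+1); total 2.
Path Well→M3→Ref (+1); total 3.
Path Well→P4→Ref (+1); total 4.
No residual Well→Ref path; max flow = 4.
Certifying cut of size 4: {Well→M3, Well→P3, Well→P4, Well→Ref}.

4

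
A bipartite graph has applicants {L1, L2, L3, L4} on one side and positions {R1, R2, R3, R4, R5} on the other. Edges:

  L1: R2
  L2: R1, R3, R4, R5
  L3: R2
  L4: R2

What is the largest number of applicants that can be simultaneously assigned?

2

Unit-capacity flow: source→left, listed edges, right→sink; max matching = max flow.
Augmenting path L1→R2 (+1); matched 1.
Augmenting path L2→R1 (+1); matched 2.
No augmenting path remains; maximum matching = 2.
König certificate: {L2, R2} is a vertex cover of size 2 (every listed pair touches it), so no matching can be larger.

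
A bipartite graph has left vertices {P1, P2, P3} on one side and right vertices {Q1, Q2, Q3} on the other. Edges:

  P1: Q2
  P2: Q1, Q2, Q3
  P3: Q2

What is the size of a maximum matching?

2

Unit-capacity flow: source→left, listed edges, right→sink; max matching = max flow.
Augmenting path P1→Q2 (+1); matched 1.
Augmenting path P2→Q1 (+1); matched 2.
No augmenting path remains; maximum matching = 2.
König certificate: {P2, Q2} is a vertex cover of size 2 (every listed pair touches it), so no matching can be larger.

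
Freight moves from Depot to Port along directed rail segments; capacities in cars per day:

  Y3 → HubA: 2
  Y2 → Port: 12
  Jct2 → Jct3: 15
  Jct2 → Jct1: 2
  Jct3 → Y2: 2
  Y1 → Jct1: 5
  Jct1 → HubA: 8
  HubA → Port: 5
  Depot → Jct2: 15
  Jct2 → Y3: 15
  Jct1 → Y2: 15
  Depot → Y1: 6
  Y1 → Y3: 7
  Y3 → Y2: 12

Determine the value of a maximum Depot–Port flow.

Augment Depot→Y1→Y3→HubA→Port: bottleneck 2, flow now 2.
Augment Depot→Y1→Y3→Y2→Port: bottleneck 4, flow now 6.
Augment Depot→Jct2→Y3→Y2→Port: bottleneck 8, flow now 14.
Augment Depot→Jct2→Jct1→HubA→Port: bottleneck 2, flow now 16.
Augment Depot→Jct2→Y3→Y1→Jct1→HubA→Port: bottleneck 1, flow now 17. (uses reverse residual edge)
No augmenting path remains; maximum flow = 17.
In the residual graph, reachable from Depot: {Depot, Y1, Jct2, Y3, Jct3, Jct1, HubA, Y2}.
Min-cut edges: HubA→Port (5), Y2→Port (12); capacity 5 + 12 = 17.
This cut is saturated, so no flow can exceed 17.

17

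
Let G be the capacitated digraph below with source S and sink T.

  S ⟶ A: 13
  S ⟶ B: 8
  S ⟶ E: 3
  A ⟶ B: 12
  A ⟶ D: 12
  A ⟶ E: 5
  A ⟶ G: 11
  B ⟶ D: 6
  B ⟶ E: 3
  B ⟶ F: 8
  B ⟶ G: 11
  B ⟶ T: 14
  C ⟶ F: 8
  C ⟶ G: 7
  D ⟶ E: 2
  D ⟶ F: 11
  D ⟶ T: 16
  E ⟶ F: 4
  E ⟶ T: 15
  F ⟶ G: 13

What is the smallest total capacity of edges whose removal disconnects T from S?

24

Augment S→B→T: bottleneck 8, flow now 8.
Augment S→E→T: bottleneck 3, flow now 11.
Augment S→A→B→T: bottleneck 6, flow now 17.
Augment S→A→D→T: bottleneck 7, flow now 24.
No augmenting path remains; maximum flow = 24.
By max-flow min-cut, the minimum cut capacity equals the max flow.
In the residual graph, reachable from S: {S}.
Min-cut edges: S→A (13), S→B (8), S→E (3); capacity 13 + 8 + 3 = 24.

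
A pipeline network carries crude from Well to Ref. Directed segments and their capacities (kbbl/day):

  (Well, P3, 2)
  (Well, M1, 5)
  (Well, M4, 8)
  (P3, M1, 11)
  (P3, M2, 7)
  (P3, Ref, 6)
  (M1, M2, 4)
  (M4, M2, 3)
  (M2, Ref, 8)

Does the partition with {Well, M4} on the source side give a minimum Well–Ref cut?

Given cut capacity: 2 + 5 + 3 = 10.
Augment Well→P3→Ref: bottleneck 2, flow now 2.
Augment Well→M1→M2→Ref: bottleneck 4, flow now 6.
Augment Well→M4→M2→Ref: bottleneck 3, flow now 9.
No augmenting path remains; maximum flow = 9.
In the residual graph, reachable from Well: {Well, M1, M4}.
Min-cut edges: Well→P3 (2), M1→M2 (4), M4→M2 (3); capacity 2 + 4 + 3 = 9.
Cut capacity 10 exceeds the max flow 9, so it is not minimum.

No — its capacity is 10, but the minimum cut has capacity 9.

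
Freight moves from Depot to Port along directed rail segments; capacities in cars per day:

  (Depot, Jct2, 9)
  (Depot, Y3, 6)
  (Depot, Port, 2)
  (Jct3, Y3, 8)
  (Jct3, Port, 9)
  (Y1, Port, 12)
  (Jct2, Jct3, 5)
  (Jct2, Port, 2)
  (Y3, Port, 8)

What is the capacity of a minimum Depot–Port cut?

15

Augment Depot→Port: bottleneck 2, flow now 2.
Augment Depot→Jct2→Port: bottleneck 2, flow now 4.
Augment Depot→Y3→Port: bottleneck 6, flow now 10.
Augment Depot→Jct2→Jct3→Port: bottleneck 5, flow now 15.
No augmenting path remains; maximum flow = 15.
By max-flow min-cut, the minimum cut capacity equals the max flow.
In the residual graph, reachable from Depot: {Depot, Jct2}.
Min-cut edges: Depot→Y3 (6), Depot→Port (2), Jct2→Jct3 (5), Jct2→Port (2); capacity 6 + 2 + 5 + 2 = 15.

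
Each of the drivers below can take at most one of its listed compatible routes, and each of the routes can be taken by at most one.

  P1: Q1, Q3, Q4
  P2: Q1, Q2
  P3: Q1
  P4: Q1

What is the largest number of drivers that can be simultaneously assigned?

Unit-capacity flow: source→left, listed edges, right→sink; max matching = max flow.
Augmenting path P1→Q1 (+1); matched 1.
Augmenting path P2→Q2 (+1); matched 2.
Augmenting path P3→Q1→P1→Q3 (+1); matched 3.
No augmenting path remains; maximum matching = 3.
König certificate: {P1, P2, Q1} is a vertex cover of size 3 (every listed pair touches it), so no matching can be larger.

3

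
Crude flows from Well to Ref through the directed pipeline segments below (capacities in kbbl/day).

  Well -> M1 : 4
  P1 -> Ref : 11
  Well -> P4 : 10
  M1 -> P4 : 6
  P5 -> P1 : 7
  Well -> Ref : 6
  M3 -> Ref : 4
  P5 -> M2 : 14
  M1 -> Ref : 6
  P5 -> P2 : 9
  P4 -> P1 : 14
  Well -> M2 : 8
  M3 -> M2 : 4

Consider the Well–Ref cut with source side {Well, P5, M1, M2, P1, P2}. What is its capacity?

39

Edges leaving {Well, P5, M1, M2, P1, P2}: Well→P4 (10), Well→Ref (6), M1→P4 (6), M1→Ref (6), P1→Ref (11).
Cut capacity = 10 + 6 + 6 + 6 + 11 = 39.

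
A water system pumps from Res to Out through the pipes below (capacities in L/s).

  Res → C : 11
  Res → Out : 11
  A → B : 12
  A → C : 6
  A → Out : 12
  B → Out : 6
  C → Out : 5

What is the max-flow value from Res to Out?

16

Augment Res→Out: bottleneck 11, flow now 11.
Augment Res→C→Out: bottleneck 5, flow now 16.
No augmenting path remains; maximum flow = 16.
In the residual graph, reachable from Res: {Res, C}.
Min-cut edges: Res→Out (11), C→Out (5); capacity 11 + 5 = 16.
This cut is saturated, so no flow can exceed 16.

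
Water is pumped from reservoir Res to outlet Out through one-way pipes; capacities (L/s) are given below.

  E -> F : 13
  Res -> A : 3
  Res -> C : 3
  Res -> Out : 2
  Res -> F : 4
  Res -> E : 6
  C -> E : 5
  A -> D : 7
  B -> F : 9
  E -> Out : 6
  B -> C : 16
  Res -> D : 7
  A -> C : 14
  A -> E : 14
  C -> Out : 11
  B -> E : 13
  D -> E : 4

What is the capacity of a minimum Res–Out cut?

Augment Res→Out: bottleneck 2, flow now 2.
Augment Res→C→Out: bottleneck 3, flow now 5.
Augment Res→E→Out: bottleneck 6, flow now 11.
Augment Res→A→C→Out: bottleneck 3, flow now 14.
No augmenting path remains; maximum flow = 14.
By max-flow min-cut, the minimum cut capacity equals the max flow.
In the residual graph, reachable from Res: {Res, D, E, F}.
Min-cut edges: Res→A (3), Res→C (3), Res→Out (2), E→Out (6); capacity 3 + 3 + 2 + 6 = 14.

14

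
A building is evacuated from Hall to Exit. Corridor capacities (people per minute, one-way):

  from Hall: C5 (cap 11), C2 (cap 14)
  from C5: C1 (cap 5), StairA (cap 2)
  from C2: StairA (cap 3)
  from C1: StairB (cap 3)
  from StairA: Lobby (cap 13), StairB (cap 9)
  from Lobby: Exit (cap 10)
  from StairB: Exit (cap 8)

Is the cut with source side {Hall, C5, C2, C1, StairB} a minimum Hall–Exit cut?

No — its capacity is 13, but the minimum cut has capacity 8.

Given cut capacity: 2 + 3 + 8 = 13.
Augment Hall→C5→C1→StairB→Exit: bottleneck 3, flow now 3.
Augment Hall→C5→StairA→Lobby→Exit: bottleneck 2, flow now 5.
Augment Hall→C2→StairA→Lobby→Exit: bottleneck 3, flow now 8.
No augmenting path remains; maximum flow = 8.
In the residual graph, reachable from Hall: {Hall, C5, C2, C1}.
Min-cut edges: C5→StairA (2), C2→StairA (3), C1→StairB (3); capacity 2 + 3 + 3 = 8.
Cut capacity 13 exceeds the max flow 8, so it is not minimum.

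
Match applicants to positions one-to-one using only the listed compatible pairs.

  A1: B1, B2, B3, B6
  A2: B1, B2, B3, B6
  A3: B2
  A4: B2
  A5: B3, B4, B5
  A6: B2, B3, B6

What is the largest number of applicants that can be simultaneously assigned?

5

Unit-capacity flow: source→left, listed edges, right→sink; max matching = max flow.
Augmenting path A1→B1 (+1); matched 1.
Augmenting path A2→B2 (+1); matched 2.
Augmenting path A5→B3 (+1); matched 3.
Augmenting path A6→B6 (+1); matched 4.
Augmenting path A3→B2→A2→B3→A5→B4 (+1); matched 5.
No augmenting path remains; maximum matching = 5.
König certificate: {A1, A2, A5, A6, B2} is a vertex cover of size 5 (every listed pair touches it), so no matching can be larger.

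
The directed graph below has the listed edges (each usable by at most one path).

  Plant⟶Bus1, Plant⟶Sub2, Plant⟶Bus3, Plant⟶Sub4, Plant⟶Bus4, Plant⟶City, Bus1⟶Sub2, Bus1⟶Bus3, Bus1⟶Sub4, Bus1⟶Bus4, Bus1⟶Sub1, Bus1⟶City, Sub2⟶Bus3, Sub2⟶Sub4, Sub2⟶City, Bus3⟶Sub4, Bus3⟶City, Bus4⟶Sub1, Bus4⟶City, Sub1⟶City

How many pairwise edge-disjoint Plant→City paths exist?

Assign every edge capacity 1; by Menger, the answer equals the max flow.
Path Plant→City (+1); total 1.
Path Plant→Bus1→City (+1); total 2.
Path Plant→Sub2→City (+1); total 3.
Path Plant→Bus3→City (+1); total 4.
Path Plant→Bus4→City (+1); total 5.
No residual Plant→City path; max flow = 5.
Certifying cut of size 5: {Plant→Bus1, Plant→Bus3, Plant→Bus4, Plant→City, Plant→Sub2}.

5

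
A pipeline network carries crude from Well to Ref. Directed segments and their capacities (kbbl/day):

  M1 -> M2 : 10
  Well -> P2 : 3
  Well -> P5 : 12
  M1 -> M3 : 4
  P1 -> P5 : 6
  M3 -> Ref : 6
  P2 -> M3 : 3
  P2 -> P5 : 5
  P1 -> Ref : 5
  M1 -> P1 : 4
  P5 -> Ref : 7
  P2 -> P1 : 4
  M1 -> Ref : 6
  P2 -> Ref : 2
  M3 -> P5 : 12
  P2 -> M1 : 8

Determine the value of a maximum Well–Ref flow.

Augment Well→P2→Ref: bottleneck 2, flow now 2.
Augment Well→P5→Ref: bottleneck 7, flow now 9.
Augment Well→P2→M1→Ref: bottleneck 1, flow now 10.
No augmenting path remains; maximum flow = 10.
In the residual graph, reachable from Well: {Well, P5}.
Min-cut edges: Well→P2 (3), P5→Ref (7); capacity 3 + 7 = 10.
This cut is saturated, so no flow can exceed 10.

10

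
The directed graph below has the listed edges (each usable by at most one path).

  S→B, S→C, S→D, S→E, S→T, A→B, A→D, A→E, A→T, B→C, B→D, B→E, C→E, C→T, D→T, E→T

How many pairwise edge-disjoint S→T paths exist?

4

Assign every edge capacity 1; by Menger, the answer equals the max flow.
Path S→T (+1); total 1.
Path S→C→T (+1); total 2.
Path S→D→T (+1); total 3.
Path S→E→T (+1); total 4.
No residual S→T path; max flow = 4.
Certifying cut of size 4: {C→T, D→T, E→T, S→T}.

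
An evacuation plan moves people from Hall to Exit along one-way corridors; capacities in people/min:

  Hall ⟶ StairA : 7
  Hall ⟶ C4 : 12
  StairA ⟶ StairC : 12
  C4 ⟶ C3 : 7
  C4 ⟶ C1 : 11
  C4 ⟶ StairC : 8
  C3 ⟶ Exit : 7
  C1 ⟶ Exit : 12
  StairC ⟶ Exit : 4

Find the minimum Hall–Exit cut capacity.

Augment Hall→StairA→StairC→Exit: bottleneck 4, flow now 4.
Augment Hall→C4→C3→Exit: bottleneck 7, flow now 11.
Augment Hall→C4→C1→Exit: bottleneck 5, flow now 16.
No augmenting path remains; maximum flow = 16.
By max-flow min-cut, the minimum cut capacity equals the max flow.
In the residual graph, reachable from Hall: {Hall, StairA, StairC}.
Min-cut edges: Hall→C4 (12), StairC→Exit (4); capacity 12 + 4 = 16.

16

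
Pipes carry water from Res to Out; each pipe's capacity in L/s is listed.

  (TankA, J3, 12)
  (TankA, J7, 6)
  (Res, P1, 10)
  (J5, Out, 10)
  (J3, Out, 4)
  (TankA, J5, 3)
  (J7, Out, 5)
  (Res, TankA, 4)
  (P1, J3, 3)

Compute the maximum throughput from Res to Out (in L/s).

Augment Res→P1→J3→Out: bottleneck 3, flow now 3.
Augment Res→TankA→J5→Out: bottleneck 3, flow now 6.
Augment Res→TankA→J7→Out: bottleneck 1, flow now 7.
No augmenting path remains; maximum flow = 7.
In the residual graph, reachable from Res: {Res, P1}.
Min-cut edges: Res→TankA (4), P1→J3 (3); capacity 4 + 3 = 7.
This cut is saturated, so no flow can exceed 7.

7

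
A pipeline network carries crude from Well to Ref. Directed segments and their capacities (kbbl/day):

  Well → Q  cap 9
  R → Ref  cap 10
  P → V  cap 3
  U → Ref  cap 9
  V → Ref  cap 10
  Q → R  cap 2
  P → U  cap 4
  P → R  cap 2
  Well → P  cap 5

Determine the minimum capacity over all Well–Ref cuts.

Augment Well→P→R→Ref: bottleneck 2, flow now 2.
Augment Well→P→U→Ref: bottleneck 3, flow now 5.
Augment Well→Q→R→Ref: bottleneck 2, flow now 7.
No augmenting path remains; maximum flow = 7.
By max-flow min-cut, the minimum cut capacity equals the max flow.
In the residual graph, reachable from Well: {Well, Q}.
Min-cut edges: Well→P (5), Q→R (2); capacity 5 + 2 = 7.

7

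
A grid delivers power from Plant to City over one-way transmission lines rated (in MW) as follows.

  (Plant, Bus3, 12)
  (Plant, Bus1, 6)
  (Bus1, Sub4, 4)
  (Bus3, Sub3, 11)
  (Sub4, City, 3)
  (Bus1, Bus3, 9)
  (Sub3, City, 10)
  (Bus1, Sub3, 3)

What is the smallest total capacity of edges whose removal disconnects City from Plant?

13

Augment Plant→Bus1→Sub4→City: bottleneck 3, flow now 3.
Augment Plant→Bus1→Sub3→City: bottleneck 3, flow now 6.
Augment Plant→Bus3→Sub3→City: bottleneck 7, flow now 13.
No augmenting path remains; maximum flow = 13.
By max-flow min-cut, the minimum cut capacity equals the max flow.
In the residual graph, reachable from Plant: {Plant, Bus1, Bus3, Sub4, Sub3}.
Min-cut edges: Sub4→City (3), Sub3→City (10); capacity 3 + 10 = 13.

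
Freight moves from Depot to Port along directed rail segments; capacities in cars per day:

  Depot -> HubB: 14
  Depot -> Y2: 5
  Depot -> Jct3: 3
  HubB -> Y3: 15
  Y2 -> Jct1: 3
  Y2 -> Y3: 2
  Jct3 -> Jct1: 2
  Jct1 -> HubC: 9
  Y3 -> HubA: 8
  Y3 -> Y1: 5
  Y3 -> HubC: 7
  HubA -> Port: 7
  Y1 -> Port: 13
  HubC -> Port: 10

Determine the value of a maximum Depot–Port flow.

21

Augment Depot→HubB→Y3→HubA→Port: bottleneck 7, flow now 7.
Augment Depot→HubB→Y3→Y1→Port: bottleneck 5, flow now 12.
Augment Depot→HubB→Y3→HubC→Port: bottleneck 2, flow now 14.
Augment Depot→Y2→Jct1→HubC→Port: bottleneck 3, flow now 17.
Augment Depot→Y2→Y3→HubC→Port: bottleneck 2, flow now 19.
Augment Depot→Jct3→Jct1→HubC→Port: bottleneck 2, flow now 21.
No augmenting path remains; maximum flow = 21.
In the residual graph, reachable from Depot: {Depot, Jct3}.
Min-cut edges: Depot→HubB (14), Depot→Y2 (5), Jct3→Jct1 (2); capacity 14 + 5 + 2 = 21.
This cut is saturated, so no flow can exceed 21.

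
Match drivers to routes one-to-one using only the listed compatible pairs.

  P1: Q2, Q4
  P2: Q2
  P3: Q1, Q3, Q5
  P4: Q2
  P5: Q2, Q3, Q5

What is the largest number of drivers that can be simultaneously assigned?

Unit-capacity flow: source→left, listed edges, right→sink; max matching = max flow.
Augmenting path P1→Q2 (+1); matched 1.
Augmenting path P3→Q1 (+1); matched 2.
Augmenting path P5→Q3 (+1); matched 3.
Augmenting path P2→Q2→P1→Q4 (+1); matched 4.
No augmenting path remains; maximum matching = 4.
König certificate: {P1, P3, P5, Q2} is a vertex cover of size 4 (every listed pair touches it), so no matching can be larger.

4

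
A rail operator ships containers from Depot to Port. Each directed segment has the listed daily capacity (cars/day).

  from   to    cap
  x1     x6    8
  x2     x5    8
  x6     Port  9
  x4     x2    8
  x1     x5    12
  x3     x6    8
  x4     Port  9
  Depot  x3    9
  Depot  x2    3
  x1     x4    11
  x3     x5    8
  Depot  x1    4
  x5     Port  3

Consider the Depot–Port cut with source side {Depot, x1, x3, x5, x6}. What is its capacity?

Edges leaving {Depot, x1, x3, x5, x6}: Depot→x2 (3), x1→x4 (11), x5→Port (3), x6→Port (9).
Cut capacity = 3 + 11 + 3 + 9 = 26.

26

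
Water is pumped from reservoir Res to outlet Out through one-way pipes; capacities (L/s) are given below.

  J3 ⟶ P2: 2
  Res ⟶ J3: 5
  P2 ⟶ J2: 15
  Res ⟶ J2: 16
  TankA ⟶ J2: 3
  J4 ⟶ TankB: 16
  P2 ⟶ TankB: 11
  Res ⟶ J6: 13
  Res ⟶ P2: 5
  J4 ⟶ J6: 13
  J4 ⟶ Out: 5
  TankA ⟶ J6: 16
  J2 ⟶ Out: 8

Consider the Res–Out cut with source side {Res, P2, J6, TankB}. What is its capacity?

36

Edges leaving {Res, P2, J6, TankB}: Res→J3 (5), Res→J2 (16), P2→J2 (15).
Cut capacity = 5 + 16 + 15 = 36.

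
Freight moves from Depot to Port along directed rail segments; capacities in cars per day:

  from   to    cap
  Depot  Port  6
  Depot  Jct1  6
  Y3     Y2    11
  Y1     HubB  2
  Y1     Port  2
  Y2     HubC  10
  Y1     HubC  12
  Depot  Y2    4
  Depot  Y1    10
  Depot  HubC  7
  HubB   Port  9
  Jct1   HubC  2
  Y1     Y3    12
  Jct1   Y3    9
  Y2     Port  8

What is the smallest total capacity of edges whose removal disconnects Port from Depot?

18

Augment Depot→Port: bottleneck 6, flow now 6.
Augment Depot→Y1→Port: bottleneck 2, flow now 8.
Augment Depot→Y2→Port: bottleneck 4, flow now 12.
Augment Depot→Y1→HubB→Port: bottleneck 2, flow now 14.
Augment Depot→Jct1→Y3→Y2→Port: bottleneck 4, flow now 18.
No augmenting path remains; maximum flow = 18.
By max-flow min-cut, the minimum cut capacity equals the max flow.
In the residual graph, reachable from Depot: {Depot, Jct1, Y1, Y3, Y2, HubC}.
Min-cut edges: Depot→Port (6), Y1→HubB (2), Y1→Port (2), Y2→Port (8); capacity 6 + 2 + 2 + 8 = 18.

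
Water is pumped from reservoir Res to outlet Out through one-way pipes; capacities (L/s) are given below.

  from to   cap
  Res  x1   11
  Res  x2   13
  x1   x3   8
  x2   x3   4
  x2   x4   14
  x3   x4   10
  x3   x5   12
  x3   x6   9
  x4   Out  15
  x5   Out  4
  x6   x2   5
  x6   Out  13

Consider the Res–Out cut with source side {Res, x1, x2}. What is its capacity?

Edges leaving {Res, x1, x2}: x1→x3 (8), x2→x3 (4), x2→x4 (14).
Cut capacity = 8 + 4 + 14 = 26.

26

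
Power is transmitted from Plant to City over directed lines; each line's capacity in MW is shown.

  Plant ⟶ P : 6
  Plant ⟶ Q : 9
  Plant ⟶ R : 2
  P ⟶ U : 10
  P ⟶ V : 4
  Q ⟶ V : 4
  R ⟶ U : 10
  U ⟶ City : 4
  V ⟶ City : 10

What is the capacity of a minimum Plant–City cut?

12

Augment Plant→P→U→City: bottleneck 4, flow now 4.
Augment Plant→P→V→City: bottleneck 2, flow now 6.
Augment Plant→Q→V→City: bottleneck 4, flow now 10.
Augment Plant→R→U→P→V→City: bottleneck 2, flow now 12. (uses reverse residual edge)
No augmenting path remains; maximum flow = 12.
By max-flow min-cut, the minimum cut capacity equals the max flow.
In the residual graph, reachable from Plant: {Plant, Q}.
Min-cut edges: Plant→P (6), Plant→R (2), Q→V (4); capacity 6 + 2 + 4 = 12.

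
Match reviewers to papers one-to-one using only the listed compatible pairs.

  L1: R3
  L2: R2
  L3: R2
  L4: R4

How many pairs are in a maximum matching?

3

Unit-capacity flow: source→left, listed edges, right→sink; max matching = max flow.
Augmenting path L1→R3 (+1); matched 1.
Augmenting path L2→R2 (+1); matched 2.
Augmenting path L4→R4 (+1); matched 3.
No augmenting path remains; maximum matching = 3.
König certificate: {L1, L4, R2} is a vertex cover of size 3 (every listed pair touches it), so no matching can be larger.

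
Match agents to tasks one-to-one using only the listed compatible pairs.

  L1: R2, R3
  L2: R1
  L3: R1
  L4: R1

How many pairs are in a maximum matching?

Unit-capacity flow: source→left, listed edges, right→sink; max matching = max flow.
Augmenting path L1→R2 (+1); matched 1.
Augmenting path L2→R1 (+1); matched 2.
No augmenting path remains; maximum matching = 2.
König certificate: {L1, R1} is a vertex cover of size 2 (every listed pair touches it), so no matching can be larger.

2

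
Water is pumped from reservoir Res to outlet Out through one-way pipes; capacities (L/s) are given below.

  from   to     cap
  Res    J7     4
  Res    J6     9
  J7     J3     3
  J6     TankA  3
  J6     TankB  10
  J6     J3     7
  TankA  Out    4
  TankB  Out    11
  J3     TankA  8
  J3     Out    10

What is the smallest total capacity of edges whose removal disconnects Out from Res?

12

Augment Res→J7→J3→Out: bottleneck 3, flow now 3.
Augment Res→J6→TankA→Out: bottleneck 3, flow now 6.
Augment Res→J6→TankB→Out: bottleneck 6, flow now 12.
No augmenting path remains; maximum flow = 12.
By max-flow min-cut, the minimum cut capacity equals the max flow.
In the residual graph, reachable from Res: {Res, J7}.
Min-cut edges: Res→J6 (9), J7→J3 (3); capacity 9 + 3 = 12.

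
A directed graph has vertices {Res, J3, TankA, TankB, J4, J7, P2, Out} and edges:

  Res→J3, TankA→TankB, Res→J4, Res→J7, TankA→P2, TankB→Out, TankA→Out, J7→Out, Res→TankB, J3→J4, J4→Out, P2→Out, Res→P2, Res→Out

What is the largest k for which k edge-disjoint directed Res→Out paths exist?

5

Assign every edge capacity 1; by Menger, the answer equals the max flow.
Path Res→Out (+1); total 1.
Path Res→TankB→Out (+1); total 2.
Path Res→J4→Out (+1); total 3.
Path Res→J7→Out (+1); total 4.
Path Res→P2→Out (+1); total 5.
No residual Res→Out path; max flow = 5.
Certifying cut of size 5: {J4→Out, Res→J7, Res→Out, Res→P2, Res→TankB}.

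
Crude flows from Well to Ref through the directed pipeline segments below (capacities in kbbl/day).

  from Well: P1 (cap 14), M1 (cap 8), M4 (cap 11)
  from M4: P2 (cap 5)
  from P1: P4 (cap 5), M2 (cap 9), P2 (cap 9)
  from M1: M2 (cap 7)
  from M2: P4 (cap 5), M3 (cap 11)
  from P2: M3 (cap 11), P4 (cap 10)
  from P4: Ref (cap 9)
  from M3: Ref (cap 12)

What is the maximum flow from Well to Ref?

21

Augment Well→P1→P4→Ref: bottleneck 5, flow now 5.
Augment Well→M4→P2→P4→Ref: bottleneck 4, flow now 9.
Augment Well→M4→P2→M3→Ref: bottleneck 1, flow now 10.
Augment Well→P1→M2→M3→Ref: bottleneck 9, flow now 19.
Augment Well→M1→M2→M3→Ref: bottleneck 2, flow now 21.
No augmenting path remains; maximum flow = 21.
In the residual graph, reachable from Well: {Well, M4, P1, M1, M2, P2, P4, M3}.
Min-cut edges: P4→Ref (9), M3→Ref (12); capacity 9 + 12 = 21.
This cut is saturated, so no flow can exceed 21.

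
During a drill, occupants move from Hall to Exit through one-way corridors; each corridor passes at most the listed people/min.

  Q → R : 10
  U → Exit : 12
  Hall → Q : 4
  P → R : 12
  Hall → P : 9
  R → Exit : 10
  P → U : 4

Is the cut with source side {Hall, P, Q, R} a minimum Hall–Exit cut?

No — its capacity is 14, but the minimum cut has capacity 13.

Given cut capacity: 4 + 10 = 14.
Augment Hall→P→R→Exit: bottleneck 9, flow now 9.
Augment Hall→Q→R→Exit: bottleneck 1, flow now 10.
Augment Hall→Q→R→P→U→Exit: bottleneck 3, flow now 13. (uses reverse residual edge)
No augmenting path remains; maximum flow = 13.
In the residual graph, reachable from Hall: {Hall}.
Min-cut edges: Hall→P (9), Hall→Q (4); capacity 9 + 4 = 13.
Cut capacity 14 exceeds the max flow 13, so it is not minimum.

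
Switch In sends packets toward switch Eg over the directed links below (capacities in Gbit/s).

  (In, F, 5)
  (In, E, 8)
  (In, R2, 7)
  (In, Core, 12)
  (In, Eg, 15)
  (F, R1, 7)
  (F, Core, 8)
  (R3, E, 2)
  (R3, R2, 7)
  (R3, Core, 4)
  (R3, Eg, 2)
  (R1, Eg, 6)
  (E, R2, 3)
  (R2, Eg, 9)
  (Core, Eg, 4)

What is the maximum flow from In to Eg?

Augment In→Eg: bottleneck 15, flow now 15.
Augment In→R2→Eg: bottleneck 7, flow now 22.
Augment In→Core→Eg: bottleneck 4, flow now 26.
Augment In→F→R1→Eg: bottleneck 5, flow now 31.
Augment In→E→R2→Eg: bottleneck 2, flow now 33.
No augmenting path remains; maximum flow = 33.
In the residual graph, reachable from In: {In, E, R2, Core}.
Min-cut edges: In→F (5), In→Eg (15), R2→Eg (9), Core→Eg (4); capacity 5 + 15 + 9 + 4 = 33.
This cut is saturated, so no flow can exceed 33.

33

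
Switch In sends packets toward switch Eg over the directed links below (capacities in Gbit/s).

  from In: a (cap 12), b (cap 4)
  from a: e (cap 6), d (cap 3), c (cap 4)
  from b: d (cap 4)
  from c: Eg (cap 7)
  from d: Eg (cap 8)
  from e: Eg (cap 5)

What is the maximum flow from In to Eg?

16

Augment In→a→c→Eg: bottleneck 4, flow now 4.
Augment In→a→d→Eg: bottleneck 3, flow now 7.
Augment In→a→e→Eg: bottleneck 5, flow now 12.
Augment In→b→d→Eg: bottleneck 4, flow now 16.
No augmenting path remains; maximum flow = 16.
In the residual graph, reachable from In: {In}.
Min-cut edges: In→a (12), In→b (4); capacity 12 + 4 = 16.
This cut is saturated, so no flow can exceed 16.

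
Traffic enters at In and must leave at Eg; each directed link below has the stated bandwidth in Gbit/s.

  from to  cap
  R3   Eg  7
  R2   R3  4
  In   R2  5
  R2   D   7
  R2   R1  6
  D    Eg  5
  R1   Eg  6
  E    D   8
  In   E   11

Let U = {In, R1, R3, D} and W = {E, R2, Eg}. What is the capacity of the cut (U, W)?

34

Edges leaving {In, R1, R3, D}: In→E (11), In→R2 (5), R1→Eg (6), R3→Eg (7), D→Eg (5).
Cut capacity = 11 + 5 + 6 + 7 + 5 = 34.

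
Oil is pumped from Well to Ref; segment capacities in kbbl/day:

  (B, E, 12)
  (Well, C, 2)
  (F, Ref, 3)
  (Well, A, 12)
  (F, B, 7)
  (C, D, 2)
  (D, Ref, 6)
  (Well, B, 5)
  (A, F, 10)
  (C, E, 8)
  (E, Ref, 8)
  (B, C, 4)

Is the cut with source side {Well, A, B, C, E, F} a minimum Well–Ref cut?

Yes — it is a minimum cut (capacity 13).

Given cut capacity: 2 + 8 + 3 = 13.
Augment Well→A→F→Ref: bottleneck 3, flow now 3.
Augment Well→B→E→Ref: bottleneck 5, flow now 8.
Augment Well→C→D→Ref: bottleneck 2, flow now 10.
Augment Well→A→F→B→E→Ref: bottleneck 3, flow now 13.
No augmenting path remains; maximum flow = 13.
Cut capacity 13 equals the max flow, so it is a minimum cut.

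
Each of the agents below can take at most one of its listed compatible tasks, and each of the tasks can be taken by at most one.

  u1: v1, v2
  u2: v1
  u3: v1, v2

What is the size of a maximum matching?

2

Unit-capacity flow: source→left, listed edges, right→sink; max matching = max flow.
Augmenting path u1→v1 (+1); matched 1.
Augmenting path u3→v2 (+1); matched 2.
No augmenting path remains; maximum matching = 2.
König certificate: {v1, v2} is a vertex cover of size 2 (every listed pair touches it), so no matching can be larger.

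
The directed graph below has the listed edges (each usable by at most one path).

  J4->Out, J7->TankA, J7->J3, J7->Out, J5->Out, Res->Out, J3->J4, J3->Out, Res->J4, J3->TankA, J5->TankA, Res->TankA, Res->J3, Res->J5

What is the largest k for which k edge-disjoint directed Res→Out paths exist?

Assign every edge capacity 1; by Menger, the answer equals the max flow.
Path Res→Out (+1); total 1.
Path Res→J5→Out (+1); total 2.
Path Res→J3→Out (+1); total 3.
Path Res→J4→Out (+1); total 4.
No residual Res→Out path; max flow = 4.
Certifying cut of size 4: {Res→J3, Res→J4, Res→J5, Res→Out}.

4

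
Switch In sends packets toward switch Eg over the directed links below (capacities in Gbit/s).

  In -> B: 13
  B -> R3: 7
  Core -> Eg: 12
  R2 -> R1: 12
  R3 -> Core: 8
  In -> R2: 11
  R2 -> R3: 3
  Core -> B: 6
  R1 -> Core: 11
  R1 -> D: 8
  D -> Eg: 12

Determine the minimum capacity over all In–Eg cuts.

18

Augment In→R2→R3→Core→Eg: bottleneck 3, flow now 3.
Augment In→R2→R1→D→Eg: bottleneck 8, flow now 11.
Augment In→B→R3→Core→Eg: bottleneck 5, flow now 16.
Augment In→B→R3→R2→R1→Core→Eg: bottleneck 2, flow now 18. (uses reverse residual edge)
No augmenting path remains; maximum flow = 18.
By max-flow min-cut, the minimum cut capacity equals the max flow.
In the residual graph, reachable from In: {In, B}.
Min-cut edges: In→R2 (11), B→R3 (7); capacity 11 + 7 = 18.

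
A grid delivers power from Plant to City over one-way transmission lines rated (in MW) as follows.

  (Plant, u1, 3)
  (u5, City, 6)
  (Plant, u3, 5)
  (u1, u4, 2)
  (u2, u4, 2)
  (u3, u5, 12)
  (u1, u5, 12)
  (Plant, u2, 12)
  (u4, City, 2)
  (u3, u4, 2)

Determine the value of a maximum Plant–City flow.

8

Augment Plant→u1→u4→City: bottleneck 2, flow now 2.
Augment Plant→u1→u5→City: bottleneck 1, flow now 3.
Augment Plant→u3→u5→City: bottleneck 5, flow now 8.
No augmenting path remains; maximum flow = 8.
In the residual graph, reachable from Plant: {Plant, u1, u2, u3, u4, u5}.
Min-cut edges: u4→City (2), u5→City (6); capacity 2 + 6 = 8.
This cut is saturated, so no flow can exceed 8.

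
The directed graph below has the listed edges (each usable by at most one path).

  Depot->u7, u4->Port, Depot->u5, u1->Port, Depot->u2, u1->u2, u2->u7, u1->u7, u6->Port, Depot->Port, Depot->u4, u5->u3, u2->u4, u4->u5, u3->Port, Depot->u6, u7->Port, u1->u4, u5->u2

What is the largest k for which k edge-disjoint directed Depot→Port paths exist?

Assign every edge capacity 1; by Menger, the answer equals the max flow.
Path Depot→Port (+1); total 1.
Path Depot→u4→Port (+1); total 2.
Path Depot→u6→Port (+1); total 3.
Path Depot→u7→Port (+1); total 4.
Path Depot→u5→u3→Port (+1); total 5.
No residual Depot→Port path; max flow = 5.
Certifying cut of size 5: {Depot→Port, Depot→u6, u4→Port, u5→u3, u7→Port}.

5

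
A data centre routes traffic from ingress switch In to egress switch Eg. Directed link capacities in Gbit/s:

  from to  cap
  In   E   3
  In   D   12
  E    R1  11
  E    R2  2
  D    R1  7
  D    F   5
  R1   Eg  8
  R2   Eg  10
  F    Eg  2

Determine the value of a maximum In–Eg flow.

12

Augment In→E→R1→Eg: bottleneck 3, flow now 3.
Augment In→D→R1→Eg: bottleneck 5, flow now 8.
Augment In→D→F→Eg: bottleneck 2, flow now 10.
Augment In→D→R1→E→R2→Eg: bottleneck 2, flow now 12. (uses reverse residual edge)
No augmenting path remains; maximum flow = 12.
In the residual graph, reachable from In: {In, D, F}.
Min-cut edges: In→E (3), D→R1 (7), F→Eg (2); capacity 3 + 7 + 2 = 12.
This cut is saturated, so no flow can exceed 12.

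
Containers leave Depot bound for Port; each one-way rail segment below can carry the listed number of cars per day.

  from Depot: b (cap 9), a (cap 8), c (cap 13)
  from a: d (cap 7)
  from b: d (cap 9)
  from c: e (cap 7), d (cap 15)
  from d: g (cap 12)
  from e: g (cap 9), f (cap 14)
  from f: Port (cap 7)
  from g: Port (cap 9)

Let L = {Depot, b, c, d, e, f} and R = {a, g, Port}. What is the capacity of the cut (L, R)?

36

Edges leaving {Depot, b, c, d, e, f}: Depot→a (8), d→g (12), e→g (9), f→Port (7).
Cut capacity = 8 + 12 + 9 + 7 = 36.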